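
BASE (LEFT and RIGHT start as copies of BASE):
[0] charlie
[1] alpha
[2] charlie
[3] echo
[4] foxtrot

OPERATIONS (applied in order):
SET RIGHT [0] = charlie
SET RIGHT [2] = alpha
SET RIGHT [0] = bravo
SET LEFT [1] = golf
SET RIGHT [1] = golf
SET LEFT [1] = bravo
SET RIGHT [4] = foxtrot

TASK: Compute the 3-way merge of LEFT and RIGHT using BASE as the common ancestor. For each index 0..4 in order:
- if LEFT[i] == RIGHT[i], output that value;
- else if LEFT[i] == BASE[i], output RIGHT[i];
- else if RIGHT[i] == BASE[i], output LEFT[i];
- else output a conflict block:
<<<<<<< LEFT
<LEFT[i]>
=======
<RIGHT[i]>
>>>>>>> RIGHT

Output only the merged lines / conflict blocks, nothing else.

Answer: bravo
<<<<<<< LEFT
bravo
=======
golf
>>>>>>> RIGHT
alpha
echo
foxtrot

Derivation:
Final LEFT:  [charlie, bravo, charlie, echo, foxtrot]
Final RIGHT: [bravo, golf, alpha, echo, foxtrot]
i=0: L=charlie=BASE, R=bravo -> take RIGHT -> bravo
i=1: BASE=alpha L=bravo R=golf all differ -> CONFLICT
i=2: L=charlie=BASE, R=alpha -> take RIGHT -> alpha
i=3: L=echo R=echo -> agree -> echo
i=4: L=foxtrot R=foxtrot -> agree -> foxtrot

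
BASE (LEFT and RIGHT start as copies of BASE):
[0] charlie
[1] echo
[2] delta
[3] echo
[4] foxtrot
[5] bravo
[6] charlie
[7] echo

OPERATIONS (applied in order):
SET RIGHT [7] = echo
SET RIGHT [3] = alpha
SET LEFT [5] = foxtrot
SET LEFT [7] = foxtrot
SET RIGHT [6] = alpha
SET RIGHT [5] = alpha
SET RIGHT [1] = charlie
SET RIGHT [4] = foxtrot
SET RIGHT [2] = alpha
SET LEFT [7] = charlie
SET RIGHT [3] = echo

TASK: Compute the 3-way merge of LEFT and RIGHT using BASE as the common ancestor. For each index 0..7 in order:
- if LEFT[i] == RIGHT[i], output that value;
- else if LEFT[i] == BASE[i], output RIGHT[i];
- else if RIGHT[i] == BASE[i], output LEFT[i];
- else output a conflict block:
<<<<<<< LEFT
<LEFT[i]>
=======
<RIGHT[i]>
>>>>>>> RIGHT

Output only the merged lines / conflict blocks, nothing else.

Answer: charlie
charlie
alpha
echo
foxtrot
<<<<<<< LEFT
foxtrot
=======
alpha
>>>>>>> RIGHT
alpha
charlie

Derivation:
Final LEFT:  [charlie, echo, delta, echo, foxtrot, foxtrot, charlie, charlie]
Final RIGHT: [charlie, charlie, alpha, echo, foxtrot, alpha, alpha, echo]
i=0: L=charlie R=charlie -> agree -> charlie
i=1: L=echo=BASE, R=charlie -> take RIGHT -> charlie
i=2: L=delta=BASE, R=alpha -> take RIGHT -> alpha
i=3: L=echo R=echo -> agree -> echo
i=4: L=foxtrot R=foxtrot -> agree -> foxtrot
i=5: BASE=bravo L=foxtrot R=alpha all differ -> CONFLICT
i=6: L=charlie=BASE, R=alpha -> take RIGHT -> alpha
i=7: L=charlie, R=echo=BASE -> take LEFT -> charlie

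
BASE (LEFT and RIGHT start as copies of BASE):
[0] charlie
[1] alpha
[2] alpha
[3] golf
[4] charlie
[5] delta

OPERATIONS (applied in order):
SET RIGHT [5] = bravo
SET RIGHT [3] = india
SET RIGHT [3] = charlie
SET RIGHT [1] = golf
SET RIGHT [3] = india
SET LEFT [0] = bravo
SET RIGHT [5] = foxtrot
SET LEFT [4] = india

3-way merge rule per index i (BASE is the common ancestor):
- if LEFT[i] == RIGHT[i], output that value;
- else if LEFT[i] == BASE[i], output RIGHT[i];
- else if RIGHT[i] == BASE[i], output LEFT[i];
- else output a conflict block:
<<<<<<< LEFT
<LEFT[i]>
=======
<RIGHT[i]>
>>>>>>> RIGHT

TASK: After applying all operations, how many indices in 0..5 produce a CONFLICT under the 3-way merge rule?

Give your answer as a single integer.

Final LEFT:  [bravo, alpha, alpha, golf, india, delta]
Final RIGHT: [charlie, golf, alpha, india, charlie, foxtrot]
i=0: L=bravo, R=charlie=BASE -> take LEFT -> bravo
i=1: L=alpha=BASE, R=golf -> take RIGHT -> golf
i=2: L=alpha R=alpha -> agree -> alpha
i=3: L=golf=BASE, R=india -> take RIGHT -> india
i=4: L=india, R=charlie=BASE -> take LEFT -> india
i=5: L=delta=BASE, R=foxtrot -> take RIGHT -> foxtrot
Conflict count: 0

Answer: 0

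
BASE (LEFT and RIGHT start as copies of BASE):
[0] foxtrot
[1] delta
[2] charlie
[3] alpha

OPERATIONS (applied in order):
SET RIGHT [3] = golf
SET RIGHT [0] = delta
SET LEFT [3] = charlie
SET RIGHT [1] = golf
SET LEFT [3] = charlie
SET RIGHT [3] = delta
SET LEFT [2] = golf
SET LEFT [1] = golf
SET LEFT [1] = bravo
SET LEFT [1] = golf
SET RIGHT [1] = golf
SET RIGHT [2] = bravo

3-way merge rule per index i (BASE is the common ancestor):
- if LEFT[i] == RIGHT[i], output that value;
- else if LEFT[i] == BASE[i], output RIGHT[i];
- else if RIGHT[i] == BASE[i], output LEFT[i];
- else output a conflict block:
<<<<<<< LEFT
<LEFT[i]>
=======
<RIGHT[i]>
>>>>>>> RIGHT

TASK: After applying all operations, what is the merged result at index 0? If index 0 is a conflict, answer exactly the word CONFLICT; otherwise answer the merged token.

Final LEFT:  [foxtrot, golf, golf, charlie]
Final RIGHT: [delta, golf, bravo, delta]
i=0: L=foxtrot=BASE, R=delta -> take RIGHT -> delta
i=1: L=golf R=golf -> agree -> golf
i=2: BASE=charlie L=golf R=bravo all differ -> CONFLICT
i=3: BASE=alpha L=charlie R=delta all differ -> CONFLICT
Index 0 -> delta

Answer: delta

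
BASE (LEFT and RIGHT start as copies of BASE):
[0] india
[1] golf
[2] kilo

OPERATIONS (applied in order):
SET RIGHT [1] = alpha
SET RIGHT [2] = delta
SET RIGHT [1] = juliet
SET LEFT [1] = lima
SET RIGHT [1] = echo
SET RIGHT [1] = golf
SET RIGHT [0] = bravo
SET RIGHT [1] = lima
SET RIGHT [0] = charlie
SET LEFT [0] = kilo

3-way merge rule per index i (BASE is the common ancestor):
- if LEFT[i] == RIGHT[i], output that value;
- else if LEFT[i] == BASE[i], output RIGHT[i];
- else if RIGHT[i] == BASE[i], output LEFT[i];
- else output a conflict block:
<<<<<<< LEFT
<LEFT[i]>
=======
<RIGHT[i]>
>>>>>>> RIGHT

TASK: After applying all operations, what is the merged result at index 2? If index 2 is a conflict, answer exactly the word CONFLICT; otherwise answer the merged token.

Answer: delta

Derivation:
Final LEFT:  [kilo, lima, kilo]
Final RIGHT: [charlie, lima, delta]
i=0: BASE=india L=kilo R=charlie all differ -> CONFLICT
i=1: L=lima R=lima -> agree -> lima
i=2: L=kilo=BASE, R=delta -> take RIGHT -> delta
Index 2 -> delta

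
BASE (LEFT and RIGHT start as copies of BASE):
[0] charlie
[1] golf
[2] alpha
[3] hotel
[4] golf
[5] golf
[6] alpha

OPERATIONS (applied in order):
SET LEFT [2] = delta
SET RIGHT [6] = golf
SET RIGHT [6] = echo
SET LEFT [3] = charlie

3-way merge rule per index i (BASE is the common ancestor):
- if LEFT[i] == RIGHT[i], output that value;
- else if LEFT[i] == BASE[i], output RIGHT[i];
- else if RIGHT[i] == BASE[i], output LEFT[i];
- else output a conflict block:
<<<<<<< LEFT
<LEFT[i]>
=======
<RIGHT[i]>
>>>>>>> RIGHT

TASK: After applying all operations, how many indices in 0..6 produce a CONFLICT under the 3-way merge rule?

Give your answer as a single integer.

Final LEFT:  [charlie, golf, delta, charlie, golf, golf, alpha]
Final RIGHT: [charlie, golf, alpha, hotel, golf, golf, echo]
i=0: L=charlie R=charlie -> agree -> charlie
i=1: L=golf R=golf -> agree -> golf
i=2: L=delta, R=alpha=BASE -> take LEFT -> delta
i=3: L=charlie, R=hotel=BASE -> take LEFT -> charlie
i=4: L=golf R=golf -> agree -> golf
i=5: L=golf R=golf -> agree -> golf
i=6: L=alpha=BASE, R=echo -> take RIGHT -> echo
Conflict count: 0

Answer: 0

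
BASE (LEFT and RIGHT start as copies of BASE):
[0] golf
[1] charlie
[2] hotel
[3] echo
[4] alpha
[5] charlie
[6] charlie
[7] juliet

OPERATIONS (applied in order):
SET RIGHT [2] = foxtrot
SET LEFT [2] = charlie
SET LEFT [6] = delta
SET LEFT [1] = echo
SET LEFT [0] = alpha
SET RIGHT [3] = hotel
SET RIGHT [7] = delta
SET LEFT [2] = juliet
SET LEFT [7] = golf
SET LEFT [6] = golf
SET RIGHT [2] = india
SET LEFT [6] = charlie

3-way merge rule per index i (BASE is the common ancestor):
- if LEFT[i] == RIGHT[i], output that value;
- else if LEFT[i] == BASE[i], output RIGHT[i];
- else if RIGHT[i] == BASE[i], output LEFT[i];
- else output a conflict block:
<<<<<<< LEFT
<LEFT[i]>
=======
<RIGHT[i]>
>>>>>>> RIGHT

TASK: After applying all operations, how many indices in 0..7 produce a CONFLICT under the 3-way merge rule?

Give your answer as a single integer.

Final LEFT:  [alpha, echo, juliet, echo, alpha, charlie, charlie, golf]
Final RIGHT: [golf, charlie, india, hotel, alpha, charlie, charlie, delta]
i=0: L=alpha, R=golf=BASE -> take LEFT -> alpha
i=1: L=echo, R=charlie=BASE -> take LEFT -> echo
i=2: BASE=hotel L=juliet R=india all differ -> CONFLICT
i=3: L=echo=BASE, R=hotel -> take RIGHT -> hotel
i=4: L=alpha R=alpha -> agree -> alpha
i=5: L=charlie R=charlie -> agree -> charlie
i=6: L=charlie R=charlie -> agree -> charlie
i=7: BASE=juliet L=golf R=delta all differ -> CONFLICT
Conflict count: 2

Answer: 2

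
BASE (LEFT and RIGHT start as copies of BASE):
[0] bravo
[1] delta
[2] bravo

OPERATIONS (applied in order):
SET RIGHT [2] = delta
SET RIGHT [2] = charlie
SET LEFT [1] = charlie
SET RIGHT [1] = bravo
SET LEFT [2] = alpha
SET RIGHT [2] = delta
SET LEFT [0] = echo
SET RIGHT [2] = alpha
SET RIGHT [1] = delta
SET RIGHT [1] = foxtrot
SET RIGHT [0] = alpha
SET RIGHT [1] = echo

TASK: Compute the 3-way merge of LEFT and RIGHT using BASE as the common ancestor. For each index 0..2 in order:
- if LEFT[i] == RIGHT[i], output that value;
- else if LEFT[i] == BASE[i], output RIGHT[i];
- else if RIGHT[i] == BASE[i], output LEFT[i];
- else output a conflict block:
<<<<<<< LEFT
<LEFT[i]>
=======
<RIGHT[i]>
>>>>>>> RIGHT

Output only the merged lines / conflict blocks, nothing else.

Answer: <<<<<<< LEFT
echo
=======
alpha
>>>>>>> RIGHT
<<<<<<< LEFT
charlie
=======
echo
>>>>>>> RIGHT
alpha

Derivation:
Final LEFT:  [echo, charlie, alpha]
Final RIGHT: [alpha, echo, alpha]
i=0: BASE=bravo L=echo R=alpha all differ -> CONFLICT
i=1: BASE=delta L=charlie R=echo all differ -> CONFLICT
i=2: L=alpha R=alpha -> agree -> alpha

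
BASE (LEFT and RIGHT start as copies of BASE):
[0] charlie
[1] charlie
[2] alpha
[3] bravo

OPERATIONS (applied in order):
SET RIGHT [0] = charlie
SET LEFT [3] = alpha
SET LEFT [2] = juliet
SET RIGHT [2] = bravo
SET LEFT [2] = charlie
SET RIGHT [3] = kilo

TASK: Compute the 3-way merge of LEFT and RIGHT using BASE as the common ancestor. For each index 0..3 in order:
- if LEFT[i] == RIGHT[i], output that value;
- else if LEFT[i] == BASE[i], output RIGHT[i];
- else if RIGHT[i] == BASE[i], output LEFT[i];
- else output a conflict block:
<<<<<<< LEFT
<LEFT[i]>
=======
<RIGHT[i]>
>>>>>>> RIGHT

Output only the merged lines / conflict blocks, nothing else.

Answer: charlie
charlie
<<<<<<< LEFT
charlie
=======
bravo
>>>>>>> RIGHT
<<<<<<< LEFT
alpha
=======
kilo
>>>>>>> RIGHT

Derivation:
Final LEFT:  [charlie, charlie, charlie, alpha]
Final RIGHT: [charlie, charlie, bravo, kilo]
i=0: L=charlie R=charlie -> agree -> charlie
i=1: L=charlie R=charlie -> agree -> charlie
i=2: BASE=alpha L=charlie R=bravo all differ -> CONFLICT
i=3: BASE=bravo L=alpha R=kilo all differ -> CONFLICT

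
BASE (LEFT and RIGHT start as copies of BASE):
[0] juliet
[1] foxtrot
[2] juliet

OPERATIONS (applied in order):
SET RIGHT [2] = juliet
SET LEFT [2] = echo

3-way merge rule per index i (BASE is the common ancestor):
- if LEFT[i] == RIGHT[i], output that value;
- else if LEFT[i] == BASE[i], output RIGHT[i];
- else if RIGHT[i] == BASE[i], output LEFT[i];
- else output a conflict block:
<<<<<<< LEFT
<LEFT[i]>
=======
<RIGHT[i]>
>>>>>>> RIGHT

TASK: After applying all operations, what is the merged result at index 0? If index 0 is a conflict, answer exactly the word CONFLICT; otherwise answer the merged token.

Answer: juliet

Derivation:
Final LEFT:  [juliet, foxtrot, echo]
Final RIGHT: [juliet, foxtrot, juliet]
i=0: L=juliet R=juliet -> agree -> juliet
i=1: L=foxtrot R=foxtrot -> agree -> foxtrot
i=2: L=echo, R=juliet=BASE -> take LEFT -> echo
Index 0 -> juliet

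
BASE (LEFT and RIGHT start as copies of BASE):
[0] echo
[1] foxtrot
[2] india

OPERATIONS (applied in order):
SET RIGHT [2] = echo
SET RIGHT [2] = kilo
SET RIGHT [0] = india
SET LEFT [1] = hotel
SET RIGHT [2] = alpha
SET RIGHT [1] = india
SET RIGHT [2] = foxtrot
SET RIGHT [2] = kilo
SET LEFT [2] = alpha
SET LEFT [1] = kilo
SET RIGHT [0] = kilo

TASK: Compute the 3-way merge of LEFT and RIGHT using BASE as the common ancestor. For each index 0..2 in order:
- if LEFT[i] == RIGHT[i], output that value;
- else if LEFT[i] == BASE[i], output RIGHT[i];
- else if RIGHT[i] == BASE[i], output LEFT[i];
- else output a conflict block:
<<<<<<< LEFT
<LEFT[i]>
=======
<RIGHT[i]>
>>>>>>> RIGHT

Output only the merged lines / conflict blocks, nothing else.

Answer: kilo
<<<<<<< LEFT
kilo
=======
india
>>>>>>> RIGHT
<<<<<<< LEFT
alpha
=======
kilo
>>>>>>> RIGHT

Derivation:
Final LEFT:  [echo, kilo, alpha]
Final RIGHT: [kilo, india, kilo]
i=0: L=echo=BASE, R=kilo -> take RIGHT -> kilo
i=1: BASE=foxtrot L=kilo R=india all differ -> CONFLICT
i=2: BASE=india L=alpha R=kilo all differ -> CONFLICT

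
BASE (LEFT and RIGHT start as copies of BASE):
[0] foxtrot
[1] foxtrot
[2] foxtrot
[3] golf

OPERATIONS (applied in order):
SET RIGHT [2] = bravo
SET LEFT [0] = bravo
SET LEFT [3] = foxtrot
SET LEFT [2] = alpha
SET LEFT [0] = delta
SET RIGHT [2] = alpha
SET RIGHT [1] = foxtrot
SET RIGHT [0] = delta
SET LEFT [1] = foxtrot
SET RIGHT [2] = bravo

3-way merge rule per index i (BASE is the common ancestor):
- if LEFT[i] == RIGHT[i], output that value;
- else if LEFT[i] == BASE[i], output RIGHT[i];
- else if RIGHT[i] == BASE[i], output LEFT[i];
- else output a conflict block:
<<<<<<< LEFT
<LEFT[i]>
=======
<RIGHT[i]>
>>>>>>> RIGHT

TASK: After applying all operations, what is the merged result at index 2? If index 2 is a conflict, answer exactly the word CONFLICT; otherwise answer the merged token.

Final LEFT:  [delta, foxtrot, alpha, foxtrot]
Final RIGHT: [delta, foxtrot, bravo, golf]
i=0: L=delta R=delta -> agree -> delta
i=1: L=foxtrot R=foxtrot -> agree -> foxtrot
i=2: BASE=foxtrot L=alpha R=bravo all differ -> CONFLICT
i=3: L=foxtrot, R=golf=BASE -> take LEFT -> foxtrot
Index 2 -> CONFLICT

Answer: CONFLICT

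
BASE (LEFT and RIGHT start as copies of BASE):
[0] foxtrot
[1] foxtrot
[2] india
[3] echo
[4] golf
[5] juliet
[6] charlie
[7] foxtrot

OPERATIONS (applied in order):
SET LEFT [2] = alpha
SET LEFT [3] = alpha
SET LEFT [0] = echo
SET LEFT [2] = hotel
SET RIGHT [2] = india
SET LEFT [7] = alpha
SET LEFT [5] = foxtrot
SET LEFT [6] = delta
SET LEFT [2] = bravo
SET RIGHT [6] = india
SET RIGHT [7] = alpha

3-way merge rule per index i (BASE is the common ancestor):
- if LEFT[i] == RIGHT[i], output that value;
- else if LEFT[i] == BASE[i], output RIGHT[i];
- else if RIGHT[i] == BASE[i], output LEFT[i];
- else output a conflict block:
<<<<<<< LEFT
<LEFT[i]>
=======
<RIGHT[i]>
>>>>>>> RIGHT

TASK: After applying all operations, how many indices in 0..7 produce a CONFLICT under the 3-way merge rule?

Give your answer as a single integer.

Answer: 1

Derivation:
Final LEFT:  [echo, foxtrot, bravo, alpha, golf, foxtrot, delta, alpha]
Final RIGHT: [foxtrot, foxtrot, india, echo, golf, juliet, india, alpha]
i=0: L=echo, R=foxtrot=BASE -> take LEFT -> echo
i=1: L=foxtrot R=foxtrot -> agree -> foxtrot
i=2: L=bravo, R=india=BASE -> take LEFT -> bravo
i=3: L=alpha, R=echo=BASE -> take LEFT -> alpha
i=4: L=golf R=golf -> agree -> golf
i=5: L=foxtrot, R=juliet=BASE -> take LEFT -> foxtrot
i=6: BASE=charlie L=delta R=india all differ -> CONFLICT
i=7: L=alpha R=alpha -> agree -> alpha
Conflict count: 1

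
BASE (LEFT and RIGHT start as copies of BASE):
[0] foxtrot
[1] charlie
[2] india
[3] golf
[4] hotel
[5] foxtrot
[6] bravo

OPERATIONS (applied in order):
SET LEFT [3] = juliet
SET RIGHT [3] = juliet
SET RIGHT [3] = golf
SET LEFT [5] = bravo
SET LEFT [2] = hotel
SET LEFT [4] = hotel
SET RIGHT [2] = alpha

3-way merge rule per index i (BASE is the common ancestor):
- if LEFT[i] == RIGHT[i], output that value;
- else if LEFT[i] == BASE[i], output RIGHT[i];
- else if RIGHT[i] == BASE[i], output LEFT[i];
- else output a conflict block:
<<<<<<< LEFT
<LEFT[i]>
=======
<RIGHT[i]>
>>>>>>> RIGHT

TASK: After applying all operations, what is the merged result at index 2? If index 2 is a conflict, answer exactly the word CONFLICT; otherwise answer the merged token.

Answer: CONFLICT

Derivation:
Final LEFT:  [foxtrot, charlie, hotel, juliet, hotel, bravo, bravo]
Final RIGHT: [foxtrot, charlie, alpha, golf, hotel, foxtrot, bravo]
i=0: L=foxtrot R=foxtrot -> agree -> foxtrot
i=1: L=charlie R=charlie -> agree -> charlie
i=2: BASE=india L=hotel R=alpha all differ -> CONFLICT
i=3: L=juliet, R=golf=BASE -> take LEFT -> juliet
i=4: L=hotel R=hotel -> agree -> hotel
i=5: L=bravo, R=foxtrot=BASE -> take LEFT -> bravo
i=6: L=bravo R=bravo -> agree -> bravo
Index 2 -> CONFLICT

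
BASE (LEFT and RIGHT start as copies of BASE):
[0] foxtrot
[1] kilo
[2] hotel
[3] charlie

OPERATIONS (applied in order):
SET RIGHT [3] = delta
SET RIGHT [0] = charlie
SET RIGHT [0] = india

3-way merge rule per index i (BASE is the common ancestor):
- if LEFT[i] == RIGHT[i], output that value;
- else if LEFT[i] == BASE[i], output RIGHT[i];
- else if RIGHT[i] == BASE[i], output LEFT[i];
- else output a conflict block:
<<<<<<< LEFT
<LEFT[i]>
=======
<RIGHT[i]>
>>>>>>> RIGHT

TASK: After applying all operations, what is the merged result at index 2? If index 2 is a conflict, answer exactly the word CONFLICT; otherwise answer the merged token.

Answer: hotel

Derivation:
Final LEFT:  [foxtrot, kilo, hotel, charlie]
Final RIGHT: [india, kilo, hotel, delta]
i=0: L=foxtrot=BASE, R=india -> take RIGHT -> india
i=1: L=kilo R=kilo -> agree -> kilo
i=2: L=hotel R=hotel -> agree -> hotel
i=3: L=charlie=BASE, R=delta -> take RIGHT -> delta
Index 2 -> hotel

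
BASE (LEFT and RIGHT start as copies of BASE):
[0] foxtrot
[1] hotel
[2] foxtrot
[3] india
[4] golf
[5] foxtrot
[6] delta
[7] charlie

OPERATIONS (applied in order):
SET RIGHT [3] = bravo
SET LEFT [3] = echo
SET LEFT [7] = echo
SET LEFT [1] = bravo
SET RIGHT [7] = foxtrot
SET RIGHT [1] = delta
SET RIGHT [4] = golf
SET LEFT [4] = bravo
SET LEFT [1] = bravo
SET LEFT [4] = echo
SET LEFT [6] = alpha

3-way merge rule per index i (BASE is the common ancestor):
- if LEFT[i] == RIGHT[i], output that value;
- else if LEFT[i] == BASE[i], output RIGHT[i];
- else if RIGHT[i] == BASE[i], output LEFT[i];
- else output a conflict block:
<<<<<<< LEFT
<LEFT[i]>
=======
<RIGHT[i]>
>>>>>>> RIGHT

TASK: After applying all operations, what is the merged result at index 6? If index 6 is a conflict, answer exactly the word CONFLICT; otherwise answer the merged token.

Final LEFT:  [foxtrot, bravo, foxtrot, echo, echo, foxtrot, alpha, echo]
Final RIGHT: [foxtrot, delta, foxtrot, bravo, golf, foxtrot, delta, foxtrot]
i=0: L=foxtrot R=foxtrot -> agree -> foxtrot
i=1: BASE=hotel L=bravo R=delta all differ -> CONFLICT
i=2: L=foxtrot R=foxtrot -> agree -> foxtrot
i=3: BASE=india L=echo R=bravo all differ -> CONFLICT
i=4: L=echo, R=golf=BASE -> take LEFT -> echo
i=5: L=foxtrot R=foxtrot -> agree -> foxtrot
i=6: L=alpha, R=delta=BASE -> take LEFT -> alpha
i=7: BASE=charlie L=echo R=foxtrot all differ -> CONFLICT
Index 6 -> alpha

Answer: alpha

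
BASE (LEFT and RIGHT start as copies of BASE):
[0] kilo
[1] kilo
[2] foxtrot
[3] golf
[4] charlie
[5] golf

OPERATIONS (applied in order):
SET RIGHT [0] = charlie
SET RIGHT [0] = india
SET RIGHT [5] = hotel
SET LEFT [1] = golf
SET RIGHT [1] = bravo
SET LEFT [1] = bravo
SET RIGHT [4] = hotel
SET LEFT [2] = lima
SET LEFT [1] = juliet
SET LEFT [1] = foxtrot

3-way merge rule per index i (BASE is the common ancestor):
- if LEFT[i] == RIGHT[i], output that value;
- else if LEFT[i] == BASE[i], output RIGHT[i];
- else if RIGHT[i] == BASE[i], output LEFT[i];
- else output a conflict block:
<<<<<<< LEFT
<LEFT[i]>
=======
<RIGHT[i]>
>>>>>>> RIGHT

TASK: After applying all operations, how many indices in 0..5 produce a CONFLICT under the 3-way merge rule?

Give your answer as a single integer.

Answer: 1

Derivation:
Final LEFT:  [kilo, foxtrot, lima, golf, charlie, golf]
Final RIGHT: [india, bravo, foxtrot, golf, hotel, hotel]
i=0: L=kilo=BASE, R=india -> take RIGHT -> india
i=1: BASE=kilo L=foxtrot R=bravo all differ -> CONFLICT
i=2: L=lima, R=foxtrot=BASE -> take LEFT -> lima
i=3: L=golf R=golf -> agree -> golf
i=4: L=charlie=BASE, R=hotel -> take RIGHT -> hotel
i=5: L=golf=BASE, R=hotel -> take RIGHT -> hotel
Conflict count: 1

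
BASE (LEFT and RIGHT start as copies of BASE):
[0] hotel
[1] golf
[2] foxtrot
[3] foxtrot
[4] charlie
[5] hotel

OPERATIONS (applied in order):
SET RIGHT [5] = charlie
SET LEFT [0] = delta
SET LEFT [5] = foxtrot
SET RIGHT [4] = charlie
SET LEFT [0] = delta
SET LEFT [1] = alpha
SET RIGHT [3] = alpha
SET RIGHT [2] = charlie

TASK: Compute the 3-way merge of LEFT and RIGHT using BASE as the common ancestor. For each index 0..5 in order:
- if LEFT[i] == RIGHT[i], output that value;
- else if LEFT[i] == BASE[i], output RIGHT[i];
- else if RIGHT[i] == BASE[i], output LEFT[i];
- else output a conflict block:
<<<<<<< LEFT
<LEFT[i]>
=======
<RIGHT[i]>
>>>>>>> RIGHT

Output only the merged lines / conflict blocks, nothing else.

Answer: delta
alpha
charlie
alpha
charlie
<<<<<<< LEFT
foxtrot
=======
charlie
>>>>>>> RIGHT

Derivation:
Final LEFT:  [delta, alpha, foxtrot, foxtrot, charlie, foxtrot]
Final RIGHT: [hotel, golf, charlie, alpha, charlie, charlie]
i=0: L=delta, R=hotel=BASE -> take LEFT -> delta
i=1: L=alpha, R=golf=BASE -> take LEFT -> alpha
i=2: L=foxtrot=BASE, R=charlie -> take RIGHT -> charlie
i=3: L=foxtrot=BASE, R=alpha -> take RIGHT -> alpha
i=4: L=charlie R=charlie -> agree -> charlie
i=5: BASE=hotel L=foxtrot R=charlie all differ -> CONFLICT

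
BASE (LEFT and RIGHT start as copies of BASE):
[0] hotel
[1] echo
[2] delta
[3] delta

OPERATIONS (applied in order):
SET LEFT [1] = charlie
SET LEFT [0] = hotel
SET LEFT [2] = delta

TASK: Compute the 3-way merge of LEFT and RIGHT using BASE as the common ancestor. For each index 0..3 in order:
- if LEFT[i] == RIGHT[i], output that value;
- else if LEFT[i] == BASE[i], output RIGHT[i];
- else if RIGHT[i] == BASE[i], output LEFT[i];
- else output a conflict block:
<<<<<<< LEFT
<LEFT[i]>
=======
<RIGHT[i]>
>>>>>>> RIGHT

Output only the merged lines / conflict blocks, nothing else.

Answer: hotel
charlie
delta
delta

Derivation:
Final LEFT:  [hotel, charlie, delta, delta]
Final RIGHT: [hotel, echo, delta, delta]
i=0: L=hotel R=hotel -> agree -> hotel
i=1: L=charlie, R=echo=BASE -> take LEFT -> charlie
i=2: L=delta R=delta -> agree -> delta
i=3: L=delta R=delta -> agree -> delta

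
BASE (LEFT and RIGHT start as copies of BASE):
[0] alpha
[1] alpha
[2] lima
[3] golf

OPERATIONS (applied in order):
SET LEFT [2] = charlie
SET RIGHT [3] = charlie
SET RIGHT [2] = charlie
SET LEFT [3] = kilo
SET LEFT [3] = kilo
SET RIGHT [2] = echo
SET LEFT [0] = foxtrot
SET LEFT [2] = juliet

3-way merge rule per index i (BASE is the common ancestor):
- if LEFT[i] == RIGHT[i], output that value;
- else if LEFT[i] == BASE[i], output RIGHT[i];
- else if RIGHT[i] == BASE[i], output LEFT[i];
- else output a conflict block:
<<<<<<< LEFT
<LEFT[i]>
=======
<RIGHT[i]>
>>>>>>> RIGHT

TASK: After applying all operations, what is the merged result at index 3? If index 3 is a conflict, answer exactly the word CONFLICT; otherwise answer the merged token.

Answer: CONFLICT

Derivation:
Final LEFT:  [foxtrot, alpha, juliet, kilo]
Final RIGHT: [alpha, alpha, echo, charlie]
i=0: L=foxtrot, R=alpha=BASE -> take LEFT -> foxtrot
i=1: L=alpha R=alpha -> agree -> alpha
i=2: BASE=lima L=juliet R=echo all differ -> CONFLICT
i=3: BASE=golf L=kilo R=charlie all differ -> CONFLICT
Index 3 -> CONFLICT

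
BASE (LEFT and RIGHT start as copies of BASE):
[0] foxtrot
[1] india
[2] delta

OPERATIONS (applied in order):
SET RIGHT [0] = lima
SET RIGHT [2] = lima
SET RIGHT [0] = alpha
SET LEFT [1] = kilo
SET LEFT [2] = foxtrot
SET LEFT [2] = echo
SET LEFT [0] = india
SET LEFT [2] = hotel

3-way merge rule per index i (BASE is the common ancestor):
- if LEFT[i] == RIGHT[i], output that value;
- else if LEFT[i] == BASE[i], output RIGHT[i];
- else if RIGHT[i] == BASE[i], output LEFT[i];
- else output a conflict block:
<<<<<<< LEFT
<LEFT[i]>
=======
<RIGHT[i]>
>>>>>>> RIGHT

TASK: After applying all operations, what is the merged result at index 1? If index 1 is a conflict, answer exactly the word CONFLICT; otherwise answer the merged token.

Answer: kilo

Derivation:
Final LEFT:  [india, kilo, hotel]
Final RIGHT: [alpha, india, lima]
i=0: BASE=foxtrot L=india R=alpha all differ -> CONFLICT
i=1: L=kilo, R=india=BASE -> take LEFT -> kilo
i=2: BASE=delta L=hotel R=lima all differ -> CONFLICT
Index 1 -> kilo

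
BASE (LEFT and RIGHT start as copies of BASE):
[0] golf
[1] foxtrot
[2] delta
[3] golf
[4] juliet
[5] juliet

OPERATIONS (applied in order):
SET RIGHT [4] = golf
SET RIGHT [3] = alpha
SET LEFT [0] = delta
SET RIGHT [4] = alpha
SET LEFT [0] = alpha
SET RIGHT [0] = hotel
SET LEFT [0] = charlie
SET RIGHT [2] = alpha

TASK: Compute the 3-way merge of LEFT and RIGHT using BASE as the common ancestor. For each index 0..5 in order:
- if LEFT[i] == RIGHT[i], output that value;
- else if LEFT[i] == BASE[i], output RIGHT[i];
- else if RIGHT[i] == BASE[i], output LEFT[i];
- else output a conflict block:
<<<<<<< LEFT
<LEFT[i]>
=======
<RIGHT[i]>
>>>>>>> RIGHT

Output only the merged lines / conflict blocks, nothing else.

Answer: <<<<<<< LEFT
charlie
=======
hotel
>>>>>>> RIGHT
foxtrot
alpha
alpha
alpha
juliet

Derivation:
Final LEFT:  [charlie, foxtrot, delta, golf, juliet, juliet]
Final RIGHT: [hotel, foxtrot, alpha, alpha, alpha, juliet]
i=0: BASE=golf L=charlie R=hotel all differ -> CONFLICT
i=1: L=foxtrot R=foxtrot -> agree -> foxtrot
i=2: L=delta=BASE, R=alpha -> take RIGHT -> alpha
i=3: L=golf=BASE, R=alpha -> take RIGHT -> alpha
i=4: L=juliet=BASE, R=alpha -> take RIGHT -> alpha
i=5: L=juliet R=juliet -> agree -> juliet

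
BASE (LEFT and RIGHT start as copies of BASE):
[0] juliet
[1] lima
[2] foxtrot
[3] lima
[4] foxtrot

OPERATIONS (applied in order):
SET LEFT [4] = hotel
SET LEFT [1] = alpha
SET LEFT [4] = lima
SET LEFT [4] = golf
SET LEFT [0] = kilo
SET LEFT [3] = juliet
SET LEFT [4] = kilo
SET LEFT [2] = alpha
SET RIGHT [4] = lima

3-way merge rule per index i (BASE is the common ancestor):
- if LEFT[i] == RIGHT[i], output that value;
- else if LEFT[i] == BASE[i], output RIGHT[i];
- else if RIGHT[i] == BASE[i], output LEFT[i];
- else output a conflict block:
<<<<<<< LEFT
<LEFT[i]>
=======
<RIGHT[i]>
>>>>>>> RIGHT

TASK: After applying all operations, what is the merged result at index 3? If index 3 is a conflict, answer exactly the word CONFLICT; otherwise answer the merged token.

Final LEFT:  [kilo, alpha, alpha, juliet, kilo]
Final RIGHT: [juliet, lima, foxtrot, lima, lima]
i=0: L=kilo, R=juliet=BASE -> take LEFT -> kilo
i=1: L=alpha, R=lima=BASE -> take LEFT -> alpha
i=2: L=alpha, R=foxtrot=BASE -> take LEFT -> alpha
i=3: L=juliet, R=lima=BASE -> take LEFT -> juliet
i=4: BASE=foxtrot L=kilo R=lima all differ -> CONFLICT
Index 3 -> juliet

Answer: juliet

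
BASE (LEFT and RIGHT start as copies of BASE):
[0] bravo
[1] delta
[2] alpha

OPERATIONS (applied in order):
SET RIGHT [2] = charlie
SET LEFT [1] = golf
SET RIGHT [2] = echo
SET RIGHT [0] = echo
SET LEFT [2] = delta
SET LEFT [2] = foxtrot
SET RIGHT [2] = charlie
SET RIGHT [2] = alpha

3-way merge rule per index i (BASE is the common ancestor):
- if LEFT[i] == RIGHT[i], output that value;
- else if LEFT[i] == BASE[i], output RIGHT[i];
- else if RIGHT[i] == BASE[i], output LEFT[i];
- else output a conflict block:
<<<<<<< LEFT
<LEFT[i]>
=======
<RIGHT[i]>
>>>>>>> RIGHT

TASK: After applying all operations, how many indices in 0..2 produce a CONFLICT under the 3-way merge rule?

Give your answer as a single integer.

Final LEFT:  [bravo, golf, foxtrot]
Final RIGHT: [echo, delta, alpha]
i=0: L=bravo=BASE, R=echo -> take RIGHT -> echo
i=1: L=golf, R=delta=BASE -> take LEFT -> golf
i=2: L=foxtrot, R=alpha=BASE -> take LEFT -> foxtrot
Conflict count: 0

Answer: 0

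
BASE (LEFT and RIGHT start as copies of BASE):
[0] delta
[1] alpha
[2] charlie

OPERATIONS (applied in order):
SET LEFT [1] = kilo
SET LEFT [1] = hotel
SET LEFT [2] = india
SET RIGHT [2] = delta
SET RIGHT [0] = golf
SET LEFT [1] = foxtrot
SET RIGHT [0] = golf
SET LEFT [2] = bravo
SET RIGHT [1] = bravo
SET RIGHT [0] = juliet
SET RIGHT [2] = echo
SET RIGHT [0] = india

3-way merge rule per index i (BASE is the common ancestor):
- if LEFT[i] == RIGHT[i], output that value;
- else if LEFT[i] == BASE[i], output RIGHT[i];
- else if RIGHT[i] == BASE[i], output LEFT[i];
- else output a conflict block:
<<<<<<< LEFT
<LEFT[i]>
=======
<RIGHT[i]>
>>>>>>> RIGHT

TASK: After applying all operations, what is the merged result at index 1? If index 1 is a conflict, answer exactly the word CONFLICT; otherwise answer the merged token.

Answer: CONFLICT

Derivation:
Final LEFT:  [delta, foxtrot, bravo]
Final RIGHT: [india, bravo, echo]
i=0: L=delta=BASE, R=india -> take RIGHT -> india
i=1: BASE=alpha L=foxtrot R=bravo all differ -> CONFLICT
i=2: BASE=charlie L=bravo R=echo all differ -> CONFLICT
Index 1 -> CONFLICT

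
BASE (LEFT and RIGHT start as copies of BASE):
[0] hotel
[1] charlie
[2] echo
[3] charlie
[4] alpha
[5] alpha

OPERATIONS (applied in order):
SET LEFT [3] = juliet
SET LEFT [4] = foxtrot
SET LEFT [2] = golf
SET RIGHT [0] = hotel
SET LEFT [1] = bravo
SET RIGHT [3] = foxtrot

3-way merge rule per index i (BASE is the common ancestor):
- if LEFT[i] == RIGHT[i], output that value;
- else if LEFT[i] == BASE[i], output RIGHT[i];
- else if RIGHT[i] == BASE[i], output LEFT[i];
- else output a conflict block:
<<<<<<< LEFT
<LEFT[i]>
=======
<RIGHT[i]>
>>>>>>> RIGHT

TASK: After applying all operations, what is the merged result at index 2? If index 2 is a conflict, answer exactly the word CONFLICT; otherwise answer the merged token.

Final LEFT:  [hotel, bravo, golf, juliet, foxtrot, alpha]
Final RIGHT: [hotel, charlie, echo, foxtrot, alpha, alpha]
i=0: L=hotel R=hotel -> agree -> hotel
i=1: L=bravo, R=charlie=BASE -> take LEFT -> bravo
i=2: L=golf, R=echo=BASE -> take LEFT -> golf
i=3: BASE=charlie L=juliet R=foxtrot all differ -> CONFLICT
i=4: L=foxtrot, R=alpha=BASE -> take LEFT -> foxtrot
i=5: L=alpha R=alpha -> agree -> alpha
Index 2 -> golf

Answer: golf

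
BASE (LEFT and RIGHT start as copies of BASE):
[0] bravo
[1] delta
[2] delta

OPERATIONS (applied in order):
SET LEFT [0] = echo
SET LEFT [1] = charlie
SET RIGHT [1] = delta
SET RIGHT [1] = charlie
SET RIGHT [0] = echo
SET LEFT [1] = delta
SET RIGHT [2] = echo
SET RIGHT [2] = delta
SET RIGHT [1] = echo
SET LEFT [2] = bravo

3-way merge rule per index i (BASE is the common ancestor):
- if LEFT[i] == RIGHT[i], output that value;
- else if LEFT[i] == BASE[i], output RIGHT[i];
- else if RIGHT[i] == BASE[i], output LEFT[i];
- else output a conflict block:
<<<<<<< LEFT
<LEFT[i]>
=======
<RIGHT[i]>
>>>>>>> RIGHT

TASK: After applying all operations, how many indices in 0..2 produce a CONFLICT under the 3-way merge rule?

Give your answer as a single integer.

Answer: 0

Derivation:
Final LEFT:  [echo, delta, bravo]
Final RIGHT: [echo, echo, delta]
i=0: L=echo R=echo -> agree -> echo
i=1: L=delta=BASE, R=echo -> take RIGHT -> echo
i=2: L=bravo, R=delta=BASE -> take LEFT -> bravo
Conflict count: 0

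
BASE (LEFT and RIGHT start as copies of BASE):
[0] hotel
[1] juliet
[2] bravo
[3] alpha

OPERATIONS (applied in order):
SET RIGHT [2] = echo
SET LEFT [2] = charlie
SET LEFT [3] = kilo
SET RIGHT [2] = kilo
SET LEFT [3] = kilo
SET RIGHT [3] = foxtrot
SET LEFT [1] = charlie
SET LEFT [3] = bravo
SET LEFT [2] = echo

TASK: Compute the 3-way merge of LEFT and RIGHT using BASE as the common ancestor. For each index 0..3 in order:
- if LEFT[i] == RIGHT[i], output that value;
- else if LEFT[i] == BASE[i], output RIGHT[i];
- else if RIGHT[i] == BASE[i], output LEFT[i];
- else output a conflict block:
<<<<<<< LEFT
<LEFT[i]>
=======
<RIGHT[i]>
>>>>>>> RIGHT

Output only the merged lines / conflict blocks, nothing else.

Final LEFT:  [hotel, charlie, echo, bravo]
Final RIGHT: [hotel, juliet, kilo, foxtrot]
i=0: L=hotel R=hotel -> agree -> hotel
i=1: L=charlie, R=juliet=BASE -> take LEFT -> charlie
i=2: BASE=bravo L=echo R=kilo all differ -> CONFLICT
i=3: BASE=alpha L=bravo R=foxtrot all differ -> CONFLICT

Answer: hotel
charlie
<<<<<<< LEFT
echo
=======
kilo
>>>>>>> RIGHT
<<<<<<< LEFT
bravo
=======
foxtrot
>>>>>>> RIGHT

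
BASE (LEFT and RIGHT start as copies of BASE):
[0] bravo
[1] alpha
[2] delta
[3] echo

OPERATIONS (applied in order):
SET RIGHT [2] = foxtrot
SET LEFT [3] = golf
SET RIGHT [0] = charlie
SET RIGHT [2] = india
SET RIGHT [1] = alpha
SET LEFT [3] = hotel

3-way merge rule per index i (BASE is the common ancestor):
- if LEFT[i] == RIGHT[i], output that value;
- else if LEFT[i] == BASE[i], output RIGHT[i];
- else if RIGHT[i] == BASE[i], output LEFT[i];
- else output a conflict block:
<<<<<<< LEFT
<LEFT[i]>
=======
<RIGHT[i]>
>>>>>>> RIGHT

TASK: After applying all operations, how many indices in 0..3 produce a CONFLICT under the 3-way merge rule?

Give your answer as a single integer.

Final LEFT:  [bravo, alpha, delta, hotel]
Final RIGHT: [charlie, alpha, india, echo]
i=0: L=bravo=BASE, R=charlie -> take RIGHT -> charlie
i=1: L=alpha R=alpha -> agree -> alpha
i=2: L=delta=BASE, R=india -> take RIGHT -> india
i=3: L=hotel, R=echo=BASE -> take LEFT -> hotel
Conflict count: 0

Answer: 0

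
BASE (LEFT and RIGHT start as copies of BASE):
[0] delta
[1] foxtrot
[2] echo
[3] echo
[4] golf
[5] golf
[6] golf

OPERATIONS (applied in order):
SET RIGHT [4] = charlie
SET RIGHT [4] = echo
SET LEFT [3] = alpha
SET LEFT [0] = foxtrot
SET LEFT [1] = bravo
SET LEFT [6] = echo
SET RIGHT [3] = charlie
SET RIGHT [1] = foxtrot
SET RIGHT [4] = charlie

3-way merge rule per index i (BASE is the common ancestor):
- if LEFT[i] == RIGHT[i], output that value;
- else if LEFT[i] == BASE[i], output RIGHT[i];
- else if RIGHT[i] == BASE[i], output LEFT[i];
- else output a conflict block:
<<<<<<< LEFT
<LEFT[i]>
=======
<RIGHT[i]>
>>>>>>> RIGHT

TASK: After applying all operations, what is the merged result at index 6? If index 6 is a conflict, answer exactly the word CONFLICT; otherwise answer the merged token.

Final LEFT:  [foxtrot, bravo, echo, alpha, golf, golf, echo]
Final RIGHT: [delta, foxtrot, echo, charlie, charlie, golf, golf]
i=0: L=foxtrot, R=delta=BASE -> take LEFT -> foxtrot
i=1: L=bravo, R=foxtrot=BASE -> take LEFT -> bravo
i=2: L=echo R=echo -> agree -> echo
i=3: BASE=echo L=alpha R=charlie all differ -> CONFLICT
i=4: L=golf=BASE, R=charlie -> take RIGHT -> charlie
i=5: L=golf R=golf -> agree -> golf
i=6: L=echo, R=golf=BASE -> take LEFT -> echo
Index 6 -> echo

Answer: echo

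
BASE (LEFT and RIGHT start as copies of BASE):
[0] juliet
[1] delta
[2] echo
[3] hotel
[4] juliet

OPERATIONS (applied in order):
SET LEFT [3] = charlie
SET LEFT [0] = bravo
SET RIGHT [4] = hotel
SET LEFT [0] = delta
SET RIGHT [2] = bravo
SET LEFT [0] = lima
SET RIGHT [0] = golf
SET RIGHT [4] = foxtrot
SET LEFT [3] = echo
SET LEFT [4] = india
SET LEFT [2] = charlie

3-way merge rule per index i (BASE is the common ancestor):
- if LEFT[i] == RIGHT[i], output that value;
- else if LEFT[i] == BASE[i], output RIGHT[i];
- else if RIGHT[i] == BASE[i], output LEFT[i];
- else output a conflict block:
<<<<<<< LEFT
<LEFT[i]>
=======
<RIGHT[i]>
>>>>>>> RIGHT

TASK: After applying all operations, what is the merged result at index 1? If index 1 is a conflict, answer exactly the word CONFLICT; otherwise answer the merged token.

Answer: delta

Derivation:
Final LEFT:  [lima, delta, charlie, echo, india]
Final RIGHT: [golf, delta, bravo, hotel, foxtrot]
i=0: BASE=juliet L=lima R=golf all differ -> CONFLICT
i=1: L=delta R=delta -> agree -> delta
i=2: BASE=echo L=charlie R=bravo all differ -> CONFLICT
i=3: L=echo, R=hotel=BASE -> take LEFT -> echo
i=4: BASE=juliet L=india R=foxtrot all differ -> CONFLICT
Index 1 -> delta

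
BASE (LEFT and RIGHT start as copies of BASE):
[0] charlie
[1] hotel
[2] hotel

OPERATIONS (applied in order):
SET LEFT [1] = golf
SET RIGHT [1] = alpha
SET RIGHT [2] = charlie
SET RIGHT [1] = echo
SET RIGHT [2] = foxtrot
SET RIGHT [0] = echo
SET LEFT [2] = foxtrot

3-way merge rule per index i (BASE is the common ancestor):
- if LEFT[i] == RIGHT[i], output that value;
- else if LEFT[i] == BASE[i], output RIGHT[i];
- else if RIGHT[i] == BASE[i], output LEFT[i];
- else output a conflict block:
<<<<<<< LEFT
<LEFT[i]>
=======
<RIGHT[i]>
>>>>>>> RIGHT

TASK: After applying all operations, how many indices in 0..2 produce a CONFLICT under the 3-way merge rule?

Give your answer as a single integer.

Final LEFT:  [charlie, golf, foxtrot]
Final RIGHT: [echo, echo, foxtrot]
i=0: L=charlie=BASE, R=echo -> take RIGHT -> echo
i=1: BASE=hotel L=golf R=echo all differ -> CONFLICT
i=2: L=foxtrot R=foxtrot -> agree -> foxtrot
Conflict count: 1

Answer: 1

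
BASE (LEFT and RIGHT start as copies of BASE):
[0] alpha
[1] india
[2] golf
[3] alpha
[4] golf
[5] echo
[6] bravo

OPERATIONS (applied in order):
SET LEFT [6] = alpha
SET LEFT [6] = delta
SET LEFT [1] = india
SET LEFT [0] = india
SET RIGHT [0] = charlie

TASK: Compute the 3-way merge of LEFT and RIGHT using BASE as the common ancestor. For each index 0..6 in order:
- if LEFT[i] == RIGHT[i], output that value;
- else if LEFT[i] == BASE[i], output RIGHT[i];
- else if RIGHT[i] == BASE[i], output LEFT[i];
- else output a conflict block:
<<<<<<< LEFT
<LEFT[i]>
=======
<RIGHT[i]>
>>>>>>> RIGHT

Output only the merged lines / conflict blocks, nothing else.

Final LEFT:  [india, india, golf, alpha, golf, echo, delta]
Final RIGHT: [charlie, india, golf, alpha, golf, echo, bravo]
i=0: BASE=alpha L=india R=charlie all differ -> CONFLICT
i=1: L=india R=india -> agree -> india
i=2: L=golf R=golf -> agree -> golf
i=3: L=alpha R=alpha -> agree -> alpha
i=4: L=golf R=golf -> agree -> golf
i=5: L=echo R=echo -> agree -> echo
i=6: L=delta, R=bravo=BASE -> take LEFT -> delta

Answer: <<<<<<< LEFT
india
=======
charlie
>>>>>>> RIGHT
india
golf
alpha
golf
echo
delta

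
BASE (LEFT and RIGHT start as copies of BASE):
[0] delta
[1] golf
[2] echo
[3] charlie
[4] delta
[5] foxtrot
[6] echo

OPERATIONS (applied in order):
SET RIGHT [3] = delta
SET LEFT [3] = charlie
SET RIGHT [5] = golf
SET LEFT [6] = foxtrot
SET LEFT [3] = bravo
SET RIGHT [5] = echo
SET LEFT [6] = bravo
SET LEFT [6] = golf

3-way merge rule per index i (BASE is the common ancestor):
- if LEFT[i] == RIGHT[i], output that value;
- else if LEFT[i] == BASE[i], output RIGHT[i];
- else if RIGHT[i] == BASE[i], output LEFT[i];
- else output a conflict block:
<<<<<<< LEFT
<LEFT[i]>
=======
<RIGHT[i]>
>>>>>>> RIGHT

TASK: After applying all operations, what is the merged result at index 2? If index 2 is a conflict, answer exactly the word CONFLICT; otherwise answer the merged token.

Answer: echo

Derivation:
Final LEFT:  [delta, golf, echo, bravo, delta, foxtrot, golf]
Final RIGHT: [delta, golf, echo, delta, delta, echo, echo]
i=0: L=delta R=delta -> agree -> delta
i=1: L=golf R=golf -> agree -> golf
i=2: L=echo R=echo -> agree -> echo
i=3: BASE=charlie L=bravo R=delta all differ -> CONFLICT
i=4: L=delta R=delta -> agree -> delta
i=5: L=foxtrot=BASE, R=echo -> take RIGHT -> echo
i=6: L=golf, R=echo=BASE -> take LEFT -> golf
Index 2 -> echo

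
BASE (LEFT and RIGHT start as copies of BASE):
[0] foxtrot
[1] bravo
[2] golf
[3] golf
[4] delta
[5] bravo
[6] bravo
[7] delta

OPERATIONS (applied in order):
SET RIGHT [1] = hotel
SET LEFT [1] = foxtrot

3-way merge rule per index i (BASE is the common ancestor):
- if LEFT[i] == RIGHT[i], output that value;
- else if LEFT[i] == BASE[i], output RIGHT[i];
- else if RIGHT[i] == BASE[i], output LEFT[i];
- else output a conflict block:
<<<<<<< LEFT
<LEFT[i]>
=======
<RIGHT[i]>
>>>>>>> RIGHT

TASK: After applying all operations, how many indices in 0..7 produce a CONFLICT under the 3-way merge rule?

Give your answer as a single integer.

Answer: 1

Derivation:
Final LEFT:  [foxtrot, foxtrot, golf, golf, delta, bravo, bravo, delta]
Final RIGHT: [foxtrot, hotel, golf, golf, delta, bravo, bravo, delta]
i=0: L=foxtrot R=foxtrot -> agree -> foxtrot
i=1: BASE=bravo L=foxtrot R=hotel all differ -> CONFLICT
i=2: L=golf R=golf -> agree -> golf
i=3: L=golf R=golf -> agree -> golf
i=4: L=delta R=delta -> agree -> delta
i=5: L=bravo R=bravo -> agree -> bravo
i=6: L=bravo R=bravo -> agree -> bravo
i=7: L=delta R=delta -> agree -> delta
Conflict count: 1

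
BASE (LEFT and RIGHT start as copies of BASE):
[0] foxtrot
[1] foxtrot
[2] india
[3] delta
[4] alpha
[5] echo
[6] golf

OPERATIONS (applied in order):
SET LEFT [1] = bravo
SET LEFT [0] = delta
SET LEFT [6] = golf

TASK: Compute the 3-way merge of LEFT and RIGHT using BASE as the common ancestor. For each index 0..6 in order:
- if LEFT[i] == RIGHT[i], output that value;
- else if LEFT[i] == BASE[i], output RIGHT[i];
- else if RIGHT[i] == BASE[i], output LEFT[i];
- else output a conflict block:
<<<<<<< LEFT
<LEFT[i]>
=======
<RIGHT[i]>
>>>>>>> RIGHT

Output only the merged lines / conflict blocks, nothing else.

Answer: delta
bravo
india
delta
alpha
echo
golf

Derivation:
Final LEFT:  [delta, bravo, india, delta, alpha, echo, golf]
Final RIGHT: [foxtrot, foxtrot, india, delta, alpha, echo, golf]
i=0: L=delta, R=foxtrot=BASE -> take LEFT -> delta
i=1: L=bravo, R=foxtrot=BASE -> take LEFT -> bravo
i=2: L=india R=india -> agree -> india
i=3: L=delta R=delta -> agree -> delta
i=4: L=alpha R=alpha -> agree -> alpha
i=5: L=echo R=echo -> agree -> echo
i=6: L=golf R=golf -> agree -> golf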